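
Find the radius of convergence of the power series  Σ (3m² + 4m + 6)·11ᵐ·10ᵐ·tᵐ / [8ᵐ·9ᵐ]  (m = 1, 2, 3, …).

R = 36/55

By the ratio test, |a_{m+1}/a_m| = [(3(m+1)² + 4(m+1) + 6)/(3m² + 4m + 6)] · 11·10/(8·9) → 55/36.
Thus R = 1/(55/36) = 36/55.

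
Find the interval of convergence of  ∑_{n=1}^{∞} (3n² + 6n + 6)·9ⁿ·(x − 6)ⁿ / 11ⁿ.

(43/9, 65/9)

The ratio of consecutive coefficients is [(3(n+1)² + 6(n+1) + 6)/(3n² + 6n + 6)] · 9/11 → 9/11.
Convergence for |x − 6| · 9/11 < 1, i.e. |x − 6| < 11/9. So R = 11/9.
At x = 65/9: the terms do not tend to 0, so the series diverges.
When x = 43/9, the terms do not tend to 0, so the series diverges.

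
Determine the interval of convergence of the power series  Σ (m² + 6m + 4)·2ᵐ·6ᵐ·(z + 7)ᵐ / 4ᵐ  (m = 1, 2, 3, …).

(-22/3, -20/3)

The ratio of consecutive coefficients is [((m+1)² + 6(m+1) + 4)/(m² + 6m + 4)] · 2·6/4 → 3.
Convergence for |z + 7| · 3 < 1, i.e. |z + 7| < 1/3. So R = 1/3.
Endpoint z = -20/3: the terms do not tend to 0, so the series diverges.
When z = -22/3, the m-th term does not approach 0; divergence by the term test.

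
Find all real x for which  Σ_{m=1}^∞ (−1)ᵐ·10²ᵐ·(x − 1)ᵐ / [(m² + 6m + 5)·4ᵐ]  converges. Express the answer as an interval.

[24/25, 26/25]

Ratio test: |a_{m+1}/a_m| = [(m² + 6m + 5)/((m+1)² + 6(m+1) + 5)] · 100/4 → 25 as m → ∞.
Thus R = 1/(25) = 1/25.
Check x = 26/25: the series is dominated by a constant times Σ 1/m², which converges (p = 2 > 1).
Endpoint x = 24/25: the series is dominated by a constant times Σ 1/m², which converges (p = 2 > 1).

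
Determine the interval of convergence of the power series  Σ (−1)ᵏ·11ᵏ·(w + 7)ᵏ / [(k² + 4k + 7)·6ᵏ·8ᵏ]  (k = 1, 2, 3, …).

[-125/11, -29/11]

The ratio of consecutive coefficients is [(k² + 4k + 7)/((k+1)² + 4(k+1) + 7)] · 11/(6·8) → 11/48.
Convergence for |w + 7| · 11/48 < 1, i.e. |w + 7| < 48/11. So R = 48/11.
When w = -29/11, absolute convergence follows by limit comparison with Σ 1/k².
At w = -125/11: the terms are on the order of 1/k², so the series converges absolutely by comparison with the p-series (p = 2 > 1).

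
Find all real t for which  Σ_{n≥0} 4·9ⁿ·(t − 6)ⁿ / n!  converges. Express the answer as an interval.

Ratio test: |a_{n+1}/a_n| = 4/4 · 9 · 1/(n+1) → 0 as n → ∞.
The limit is 0, so the series converges for all t; R = ∞.

(−∞, ∞)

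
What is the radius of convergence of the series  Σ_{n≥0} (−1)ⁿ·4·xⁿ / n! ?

R = ∞

The ratio of consecutive coefficients is 4/4 · 1/(n+1) → 0.
Since the limit is 0 < 1 for every x, the series converges on all of ℝ and R = ∞.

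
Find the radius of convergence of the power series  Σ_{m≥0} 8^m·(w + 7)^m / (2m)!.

R = ∞

Apply the ratio test: |a_{m+1}| / |a_m| = 8 · 1/[(2m+1)·(2m+2)], which tends to 0 as m → ∞.
The ratio tends to 0 regardless of w, hence R = ∞.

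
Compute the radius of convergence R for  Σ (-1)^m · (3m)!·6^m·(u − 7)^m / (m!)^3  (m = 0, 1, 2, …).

R = 1/162

The ratio of consecutive coefficients is (3m+1)·(3m+2)·(3m+3)/(m+1)³ · 6 → 162.
Hence the series converges for |u − 7| < 1/(162) = 1/162, so the radius of convergence is 1/162.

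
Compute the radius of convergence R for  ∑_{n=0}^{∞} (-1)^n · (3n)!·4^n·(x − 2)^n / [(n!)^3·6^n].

Apply the ratio test: |a_{n+1}| / |a_n| = (3n+1)·(3n+2)·(3n+3)/(n+1)³ · 4/6, which tends to 18 as n → ∞.
Hence the series converges for |x − 2| < 1/(18) = 1/18, so the radius of convergence is 1/18.

R = 1/18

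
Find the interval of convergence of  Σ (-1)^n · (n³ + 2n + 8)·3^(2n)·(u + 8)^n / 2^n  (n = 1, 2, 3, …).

(-74/9, -70/9)

Apply the ratio test: |a_{n+1}| / |a_n| = [((n+1)³ + 2(n+1) + 8)/(n³ + 2n + 8)] · 9/2, which tends to 9/2 as n → ∞.
Thus R = 1/(9/2) = 2/9.
When u = -70/9, the terms do not tend to 0, so the series diverges.
At u = -74/9: the n-th term does not approach 0; divergence by the term test.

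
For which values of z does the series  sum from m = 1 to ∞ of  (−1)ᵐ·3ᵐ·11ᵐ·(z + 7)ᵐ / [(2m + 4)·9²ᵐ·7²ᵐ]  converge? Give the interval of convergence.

The ratio of consecutive coefficients is [(2m + 4)/(2(m+1) + 4)] · 3·11/(81·49) → 11/1323.
Thus R = 1/(11/1323) = 1323/11.
Endpoint z = 1246/11: the terms alternate in sign and decrease monotonically to 0 in absolute value (size ~ c/m), so the alternating series test gives convergence.
Check z = -1400/11: comparison with the harmonic series Σ 1/m shows the series diverges.

(-1400/11, 1246/11]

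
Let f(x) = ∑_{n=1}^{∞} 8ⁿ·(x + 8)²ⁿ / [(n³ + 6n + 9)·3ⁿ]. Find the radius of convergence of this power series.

R = √6/4

Apply the ratio test: |a_{n+1}| / |a_n| = [(n³ + 6n + 9)/((n+1)³ + 6(n+1) + 9)] · 8/3, which tends to 8/3 as n → ∞.
Writing y = (x + 8)², the series in y has radius 3/8, so |x + 8| < √(3/8) and R = √6/4.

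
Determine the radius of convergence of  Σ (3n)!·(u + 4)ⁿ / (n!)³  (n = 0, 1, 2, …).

R = 1/27

Apply the ratio test: |a_{n+1}| / |a_n| = (3n+1)·(3n+2)·(3n+3)/(n+1)³, which tends to 27 as n → ∞.
The series converges when 27 · |u + 4| < 1, giving R = 1/27.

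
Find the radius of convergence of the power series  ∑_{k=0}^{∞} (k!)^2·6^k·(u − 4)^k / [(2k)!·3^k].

R = 2

The ratio of consecutive coefficients is (k+1)²/[(2k+1)·(2k+2)] · 6/3 → 1/2.
The series converges when 1/2 · |u − 4| < 1, giving R = 2.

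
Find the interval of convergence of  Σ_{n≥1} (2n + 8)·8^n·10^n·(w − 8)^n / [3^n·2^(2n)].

(157/20, 163/20)

By the ratio test, |a_{n+1}/a_n| = [(2(n+1) + 8)/(2n + 8)] · 8·10/(3·4) → 20/3.
The series converges when 20/3 · |w − 8| < 1, giving R = 3/20.
At w = 163/20: the terms do not tend to 0, so the series diverges.
At w = 157/20: the terms have absolute value of order n, which does not tend to 0, so the series diverges by the divergence test.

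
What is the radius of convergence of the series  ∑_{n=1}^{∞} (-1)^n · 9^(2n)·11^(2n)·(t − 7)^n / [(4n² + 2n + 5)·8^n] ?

The ratio of consecutive coefficients is [(4n² + 2n + 5)/(4(n+1)² + 2(n+1) + 5)] · 81·121/8 → 9801/8.
Convergence for |t − 7| · 9801/8 < 1, i.e. |t − 7| < 8/9801. So R = 8/9801.

R = 8/9801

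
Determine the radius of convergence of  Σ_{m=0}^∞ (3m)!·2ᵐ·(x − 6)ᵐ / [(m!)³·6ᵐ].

R = 1/9

The ratio of consecutive coefficients is (3m+1)·(3m+2)·(3m+3)/(m+1)³ · 2/6 → 9.
Convergence for |x − 6| · 9 < 1, i.e. |x − 6| < 1/9. So R = 1/9.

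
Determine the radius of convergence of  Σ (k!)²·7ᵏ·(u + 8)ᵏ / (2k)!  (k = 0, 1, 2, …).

R = 4/7

By the ratio test, |a_{k+1}/a_k| = (k+1)²/[(2k+1)·(2k+2)] · 7 → 7/4.
Hence the series converges for |u + 8| < 1/(7/4) = 4/7, so the radius of convergence is 4/7.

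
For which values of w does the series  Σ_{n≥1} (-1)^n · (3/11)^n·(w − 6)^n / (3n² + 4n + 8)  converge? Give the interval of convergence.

[7/3, 29/3]

Apply the ratio test: |a_{n+1}| / |a_n| = [(3n² + 4n + 8)/(3(n+1)² + 4(n+1) + 8)] · 3/11, which tends to 3/11 as n → ∞.
Convergence for |w − 6| · 3/11 < 1, i.e. |w − 6| < 11/3. So R = 11/3.
Endpoint w = 29/3: the terms are on the order of 1/n², so the series converges absolutely by comparison with the p-series (p = 2 > 1).
Check w = 7/3: the series is dominated by a constant times Σ 1/n², which converges (p = 2 > 1).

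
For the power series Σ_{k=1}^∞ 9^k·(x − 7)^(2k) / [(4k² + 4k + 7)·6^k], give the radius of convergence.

By the ratio test, |a_{k+1}/a_k| = [(4k² + 4k + 7)/(4(k+1)² + 4(k+1) + 7)] · 9/6 → 3/2.
Since the exponent of (x − 7) increases by 2 each term, convergence requires |x − 7|² < 2/3, hence R = √6/3.

R = √6/3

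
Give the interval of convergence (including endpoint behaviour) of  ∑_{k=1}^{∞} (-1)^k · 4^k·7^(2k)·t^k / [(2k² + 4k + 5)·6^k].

Apply the ratio test: |a_{k+1}| / |a_k| = [(2k² + 4k + 5)/(2(k+1)² + 4(k+1) + 5)] · 4·49/6, which tends to 98/3 as k → ∞.
Hence the series converges for |t| < 1/(98/3) = 3/98, so the radius of convergence is 3/98.
At t = 3/98: absolute convergence follows by limit comparison with Σ 1/k².
Endpoint t = -3/98: absolute convergence follows by limit comparison with Σ 1/k².

[-3/98, 3/98]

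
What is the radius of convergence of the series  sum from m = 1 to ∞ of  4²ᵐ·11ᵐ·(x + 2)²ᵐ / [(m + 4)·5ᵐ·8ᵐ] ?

The ratio of consecutive coefficients is [(m + 4)/((m+1) + 4)] · 16·11/(5·8) → 22/5.
Successive powers of (x + 2) differ by 2, so the series converges when |x + 2|² · 22/5 < 1, i.e. |x + 2| < √(5/22). So R = √110/22.

R = √110/22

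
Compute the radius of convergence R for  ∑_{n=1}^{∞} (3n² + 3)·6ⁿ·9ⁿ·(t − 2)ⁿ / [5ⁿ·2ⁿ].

R = 5/27

Apply the ratio test: |a_{n+1}| / |a_n| = [(3(n+1)² + 3)/(3n² + 3)] · 6·9/(5·2), which tends to 27/5 as n → ∞.
Hence the series converges for |t − 2| < 1/(27/5) = 5/27, so the radius of convergence is 5/27.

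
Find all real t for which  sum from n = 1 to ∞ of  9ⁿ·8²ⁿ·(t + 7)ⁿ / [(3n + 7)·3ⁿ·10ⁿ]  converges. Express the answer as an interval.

Ratio test: |a_{n+1}/a_n| = [(3n + 7)/(3(n+1) + 7)] · 9·64/(3·10) → 96/5 as n → ∞.
Hence the series converges for |t + 7| < 1/(96/5) = 5/96, so the radius of convergence is 5/96.
Check t = -667/96: the terms behave like c/n; limit comparison with the harmonic series gives divergence.
Check t = -677/96: the terms alternate in sign and decrease monotonically to 0 in absolute value (size ~ c/n), so the alternating series test gives convergence.

[-677/96, -667/96)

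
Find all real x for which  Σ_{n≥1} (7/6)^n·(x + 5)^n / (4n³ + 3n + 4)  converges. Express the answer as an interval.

Ratio test: |a_{n+1}/a_n| = [(4n³ + 3n + 4)/(4(n+1)³ + 3(n+1) + 4)] · 7/6 → 7/6 as n → ∞.
Thus R = 1/(7/6) = 6/7.
Check x = -29/7: the series is dominated by a constant times Σ 1/n³, which converges (p = 3 > 1).
Endpoint x = -41/7: absolute convergence follows by limit comparison with Σ 1/n³.

[-41/7, -29/7]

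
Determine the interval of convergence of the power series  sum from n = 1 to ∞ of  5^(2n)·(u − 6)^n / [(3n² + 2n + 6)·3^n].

[147/25, 153/25]

The ratio of consecutive coefficients is [(3n² + 2n + 6)/(3(n+1)² + 2(n+1) + 6)] · 25/3 → 25/3.
Hence the series converges for |u − 6| < 1/(25/3) = 3/25, so the radius of convergence is 3/25.
At u = 153/25: absolute convergence follows by limit comparison with Σ 1/n².
When u = 147/25, the series is dominated by a constant times Σ 1/n², which converges (p = 2 > 1).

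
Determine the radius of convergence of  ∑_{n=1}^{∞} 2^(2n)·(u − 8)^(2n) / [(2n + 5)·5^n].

The ratio of consecutive coefficients is [(2n + 5)/(2(n+1) + 5)] · 4/5 → 4/5.
Successive powers of (u − 8) differ by 2, so the series converges when |u − 8|² · 4/5 < 1, i.e. |u − 8| < √(5/4). So R = √5/2.

R = √5/2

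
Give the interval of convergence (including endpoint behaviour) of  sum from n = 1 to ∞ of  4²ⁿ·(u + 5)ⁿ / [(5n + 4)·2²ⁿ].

[-21/4, -19/4)

Apply the ratio test: |a_{n+1}| / |a_n| = [(5n + 4)/(5(n+1) + 4)] · 16/4, which tends to 4 as n → ∞.
The series converges when 4 · |u + 5| < 1, giving R = 1/4.
At u = -19/4: the terms are asymptotic to a nonzero constant times 1/n, so the series diverges by limit comparison with Σ 1/n.
Endpoint u = -21/4: the terms alternate in sign and decrease monotonically to 0 in absolute value (size ~ c/n), so the alternating series test gives convergence.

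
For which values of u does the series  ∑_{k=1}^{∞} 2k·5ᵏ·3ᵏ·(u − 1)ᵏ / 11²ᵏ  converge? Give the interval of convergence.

(-106/15, 136/15)

Ratio test: |a_{k+1}/a_k| = [2(k+1)/2k] · 5·3/121 → 15/121 as k → ∞.
Hence the series converges for |u − 1| < 1/(15/121) = 121/15, so the radius of convergence is 121/15.
At u = 136/15: the terms do not tend to 0, so the series diverges.
When u = -106/15, the terms do not tend to 0, so the series diverges.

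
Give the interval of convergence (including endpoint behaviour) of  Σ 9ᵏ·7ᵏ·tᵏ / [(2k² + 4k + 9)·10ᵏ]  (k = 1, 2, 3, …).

By the ratio test, |a_{k+1}/a_k| = [(2k² + 4k + 9)/(2(k+1)² + 4(k+1) + 9)] · 9·7/10 → 63/10.
Thus R = 1/(63/10) = 10/63.
Endpoint t = 10/63: the series is dominated by a constant times Σ 1/k², which converges (p = 2 > 1).
Check t = -10/63: absolute convergence follows by limit comparison with Σ 1/k².

[-10/63, 10/63]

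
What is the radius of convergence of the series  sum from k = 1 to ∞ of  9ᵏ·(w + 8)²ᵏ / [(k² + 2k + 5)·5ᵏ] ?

The ratio of consecutive coefficients is [(k² + 2k + 5)/((k+1)² + 2(k+1) + 5)] · 9/5 → 9/5.
Successive powers of (w + 8) differ by 2, so the series converges when |w + 8|² · 9/5 < 1, i.e. |w + 8| < √(5/9). So R = √5/3.

R = √5/3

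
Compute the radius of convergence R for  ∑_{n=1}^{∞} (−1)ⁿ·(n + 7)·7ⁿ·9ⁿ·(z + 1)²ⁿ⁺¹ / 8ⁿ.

Apply the ratio test: |a_{n+1}| / |a_n| = [((n+1) + 7)/(n + 7)] · 7·9/8, which tends to 63/8 as n → ∞.
Writing y = (z + 1)², the series in y has radius 8/63, so |z + 1| < √(8/63) and R = 2√14/21.

R = 2√14/21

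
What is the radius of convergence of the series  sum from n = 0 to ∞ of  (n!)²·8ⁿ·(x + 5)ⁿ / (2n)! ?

By the ratio test, |a_{n+1}/a_n| = (n+1)²/[(2n+1)·(2n+2)] · 8 → 2.
Thus R = 1/(2) = 1/2.

R = 1/2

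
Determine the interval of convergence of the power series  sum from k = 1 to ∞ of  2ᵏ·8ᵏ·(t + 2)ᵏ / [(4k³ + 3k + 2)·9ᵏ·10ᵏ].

By the ratio test, |a_{k+1}/a_k| = [(4k³ + 3k + 2)/(4(k+1)³ + 3(k+1) + 2)] · 2·8/(9·10) → 8/45.
The series converges when 8/45 · |t + 2| < 1, giving R = 45/8.
Check t = 29/8: the series is dominated by a constant times Σ 1/k³, which converges (p = 3 > 1).
When t = -61/8, the series is dominated by a constant times Σ 1/k³, which converges (p = 3 > 1).

[-61/8, 29/8]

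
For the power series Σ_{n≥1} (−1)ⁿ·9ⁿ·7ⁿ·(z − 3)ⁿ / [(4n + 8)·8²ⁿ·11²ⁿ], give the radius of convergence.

R = 7744/63

The ratio of consecutive coefficients is [(4n + 8)/(4(n+1) + 8)] · 9·7/(64·121) → 63/7744.
The series converges when 63/7744 · |z − 3| < 1, giving R = 7744/63.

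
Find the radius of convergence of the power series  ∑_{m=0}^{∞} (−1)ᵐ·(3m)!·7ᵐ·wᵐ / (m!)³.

R = 1/189

The ratio of consecutive coefficients is (3m+1)·(3m+2)·(3m+3)/(m+1)³ · 7 → 189.
Convergence for |w| · 189 < 1, i.e. |w| < 1/189. So R = 1/189.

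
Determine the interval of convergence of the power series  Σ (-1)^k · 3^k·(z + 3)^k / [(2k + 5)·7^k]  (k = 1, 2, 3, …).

(-16/3, -2/3]

Ratio test: |a_{k+1}/a_k| = [(2k + 5)/(2(k+1) + 5)] · 3/7 → 3/7 as k → ∞.
Convergence for |z + 3| · 3/7 < 1, i.e. |z + 3| < 7/3. So R = 7/3.
At z = -2/3: the terms alternate in sign and decrease monotonically to 0 in absolute value (size ~ c/k), so the alternating series test gives convergence.
At z = -16/3: the terms behave like c/k; limit comparison with the harmonic series gives divergence.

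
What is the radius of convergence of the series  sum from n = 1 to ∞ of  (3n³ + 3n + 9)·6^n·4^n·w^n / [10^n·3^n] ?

R = 5/4

The ratio of consecutive coefficients is [(3(n+1)³ + 3(n+1) + 9)/(3n³ + 3n + 9)] · 6·4/(10·3) → 4/5.
Hence the series converges for |w| < 1/(4/5) = 5/4, so the radius of convergence is 5/4.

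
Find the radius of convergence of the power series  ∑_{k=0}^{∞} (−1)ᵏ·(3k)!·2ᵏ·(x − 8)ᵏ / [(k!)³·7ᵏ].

By the ratio test, |a_{k+1}/a_k| = (3k+1)·(3k+2)·(3k+3)/(k+1)³ · 2/7 → 54/7.
The series converges when 54/7 · |x − 8| < 1, giving R = 7/54.

R = 7/54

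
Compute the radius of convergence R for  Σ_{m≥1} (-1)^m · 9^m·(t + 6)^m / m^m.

R = ∞

By the Cauchy root test, |a_m|^(1/m) = 9/m → 0.
Since the m-th root of |a_m| tends to 0, the series converges for all real t; R = ∞.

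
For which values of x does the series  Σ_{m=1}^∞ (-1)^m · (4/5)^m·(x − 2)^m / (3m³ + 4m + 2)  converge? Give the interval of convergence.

[3/4, 13/4]

Apply the ratio test: |a_{m+1}| / |a_m| = [(3m³ + 4m + 2)/(3(m+1)³ + 4(m+1) + 2)] · 4/5, which tends to 4/5 as m → ∞.
The series converges when 4/5 · |x − 2| < 1, giving R = 5/4.
At x = 13/4: the terms are on the order of 1/m³, so the series converges absolutely by comparison with the p-series (p = 3 > 1).
At x = 3/4: the series is dominated by a constant times Σ 1/m³, which converges (p = 3 > 1).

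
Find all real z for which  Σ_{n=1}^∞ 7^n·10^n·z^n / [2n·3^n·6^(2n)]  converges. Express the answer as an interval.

[-54/35, 54/35)

Ratio test: |a_{n+1}/a_n| = [2n/2(n+1)] · 7·10/(3·36) → 35/54 as n → ∞.
Convergence for |z| · 35/54 < 1, i.e. |z| < 54/35. So R = 54/35.
When z = 54/35, comparison with the harmonic series Σ 1/n shows the series diverges.
When z = -54/35, the terms alternate in sign and decrease monotonically to 0 in absolute value (size ~ c/n), so the alternating series test gives convergence.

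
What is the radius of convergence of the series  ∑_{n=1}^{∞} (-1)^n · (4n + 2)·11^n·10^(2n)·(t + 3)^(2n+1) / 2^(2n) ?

The ratio of consecutive coefficients is [(4(n+1) + 2)/(4n + 2)] · 11·100/4 → 275.
Successive powers of (t + 3) differ by 2, so the series converges when |t + 3|² · 275 < 1, i.e. |t + 3| < √(1/275). So R = √11/55.

R = √11/55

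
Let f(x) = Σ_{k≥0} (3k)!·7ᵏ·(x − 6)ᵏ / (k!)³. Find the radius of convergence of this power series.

R = 1/189

Apply the ratio test: |a_{k+1}| / |a_k| = (3k+1)·(3k+2)·(3k+3)/(k+1)³ · 7, which tends to 189 as k → ∞.
The series converges when 189 · |x − 6| < 1, giving R = 1/189.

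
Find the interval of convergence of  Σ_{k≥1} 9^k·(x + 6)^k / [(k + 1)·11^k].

Apply the ratio test: |a_{k+1}| / |a_k| = [(k + 1)/((k+1) + 1)] · 9/11, which tends to 9/11 as k → ∞.
Thus R = 1/(9/11) = 11/9.
Check x = -43/9: comparison with the harmonic series Σ 1/k shows the series diverges.
When x = -65/9, convergence follows from the alternating series test (terms decrease monotonically to 0).

[-65/9, -43/9)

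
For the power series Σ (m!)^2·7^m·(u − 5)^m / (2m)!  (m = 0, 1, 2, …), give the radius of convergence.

Apply the ratio test: |a_{m+1}| / |a_m| = (m+1)²/[(2m+1)·(2m+2)] · 7, which tends to 7/4 as m → ∞.
The series converges when 7/4 · |u − 5| < 1, giving R = 4/7.

R = 4/7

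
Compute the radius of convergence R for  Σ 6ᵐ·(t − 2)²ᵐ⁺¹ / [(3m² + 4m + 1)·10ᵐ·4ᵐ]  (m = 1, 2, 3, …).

R = 2√15/3

By the ratio test, |a_{m+1}/a_m| = [(3m² + 4m + 1)/(3(m+1)² + 4(m+1) + 1)] · 6/(10·4) → 3/20.
Successive powers of (t − 2) differ by 2, so the series converges when |t − 2|² · 3/20 < 1, i.e. |t − 2| < √(20/3). So R = 2√15/3.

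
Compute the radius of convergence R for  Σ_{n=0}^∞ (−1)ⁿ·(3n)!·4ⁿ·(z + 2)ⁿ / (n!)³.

Apply the ratio test: |a_{n+1}| / |a_n| = (3n+1)·(3n+2)·(3n+3)/(n+1)³ · 4, which tends to 108 as n → ∞.
Hence the series converges for |z + 2| < 1/(108) = 1/108, so the radius of convergence is 1/108.

R = 1/108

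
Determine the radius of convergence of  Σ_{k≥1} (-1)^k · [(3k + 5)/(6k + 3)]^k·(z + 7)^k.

R = 2

Root test: |a_k|^(1/k) = (3k + 5)/(6k + 3) → 1/2.
Thus R = 1/(1/2) = 2.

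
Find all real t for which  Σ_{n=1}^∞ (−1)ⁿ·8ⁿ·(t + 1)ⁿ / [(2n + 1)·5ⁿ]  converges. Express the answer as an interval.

Ratio test: |a_{n+1}/a_n| = [(2n + 1)/(2(n+1) + 1)] · 8/5 → 8/5 as n → ∞.
The series converges when 8/5 · |t + 1| < 1, giving R = 5/8.
Endpoint t = -3/8: the terms alternate in sign and decrease monotonically to 0 in absolute value (size ~ c/n), so the alternating series test gives convergence.
Endpoint t = -13/8: comparison with the harmonic series Σ 1/n shows the series diverges.

(-13/8, -3/8]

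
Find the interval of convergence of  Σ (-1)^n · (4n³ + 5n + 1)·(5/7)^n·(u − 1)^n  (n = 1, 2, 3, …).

The ratio of consecutive coefficients is [(4(n+1)³ + 5(n+1) + 1)/(4n³ + 5n + 1)] · 5/7 → 5/7.
Convergence for |u − 1| · 5/7 < 1, i.e. |u − 1| < 7/5. So R = 7/5.
Check u = 12/5: the terms do not tend to 0, so the series diverges.
When u = -2/5, the n-th term does not approach 0; divergence by the term test.

(-2/5, 12/5)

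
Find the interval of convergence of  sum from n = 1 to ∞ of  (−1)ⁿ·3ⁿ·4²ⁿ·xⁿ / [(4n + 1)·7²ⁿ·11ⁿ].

By the ratio test, |a_{n+1}/a_n| = [(4n + 1)/(4(n+1) + 1)] · 3·16/(49·11) → 48/539.
Convergence for |x| · 48/539 < 1, i.e. |x| < 539/48. So R = 539/48.
When x = 539/48, the terms alternate in sign and decrease monotonically to 0 in absolute value (size ~ c/n), so the alternating series test gives convergence.
Check x = -539/48: the terms are asymptotic to a nonzero constant times 1/n, so the series diverges by limit comparison with Σ 1/n.

(-539/48, 539/48]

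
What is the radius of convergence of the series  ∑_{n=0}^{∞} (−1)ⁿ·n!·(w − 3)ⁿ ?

R = 0

Apply the ratio test: |a_{n+1}| / |a_n| = (n+1), which tends to ∞ as n → ∞.
Since the ratio → ∞, the series diverges for every w ≠ 3, and R = 0.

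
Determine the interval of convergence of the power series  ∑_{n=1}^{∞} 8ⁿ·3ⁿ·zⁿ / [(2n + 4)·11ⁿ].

By the ratio test, |a_{n+1}/a_n| = [(2n + 4)/(2(n+1) + 4)] · 8·3/11 → 24/11.
The series converges when 24/11 · |z| < 1, giving R = 11/24.
Endpoint z = 11/24: the terms are asymptotic to a nonzero constant times 1/n, so the series diverges by limit comparison with Σ 1/n.
At z = -11/24: an alternating series whose terms decrease to 0 in absolute value, so it converges by the Leibniz criterion.

[-11/24, 11/24)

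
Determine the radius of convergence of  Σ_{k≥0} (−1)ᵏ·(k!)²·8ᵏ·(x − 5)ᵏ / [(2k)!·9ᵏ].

Apply the ratio test: |a_{k+1}| / |a_k| = (k+1)²/[(2k+1)·(2k+2)] · 8/9, which tends to 2/9 as k → ∞.
Thus R = 1/(2/9) = 9/2.

R = 9/2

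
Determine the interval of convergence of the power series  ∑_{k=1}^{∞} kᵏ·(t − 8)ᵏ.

By the Cauchy root test, |a_k|^(1/k) = k → ∞.
Since the k-th root of |a_k| is unbounded, the series converges only at t = 8; R = 0.

{8}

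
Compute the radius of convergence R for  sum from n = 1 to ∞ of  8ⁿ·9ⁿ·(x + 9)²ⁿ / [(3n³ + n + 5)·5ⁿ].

R = √10/12

By the ratio test, |a_{n+1}/a_n| = [(3n³ + n + 5)/(3(n+1)³ + (n+1) + 5)] · 8·9/5 → 72/5.
Since the exponent of (x + 9) increases by 2 each term, convergence requires |x + 9|² < 5/72, hence R = √10/12.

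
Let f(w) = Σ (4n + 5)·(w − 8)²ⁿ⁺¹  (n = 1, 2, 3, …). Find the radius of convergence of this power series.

R = 1

By the ratio test, |a_{n+1}/a_n| = (4(n+1) + 5)/(4n + 5) → 1.
Since the exponent of (w − 8) increases by 2 each term, convergence requires |w − 8|² < 1, hence R = 1.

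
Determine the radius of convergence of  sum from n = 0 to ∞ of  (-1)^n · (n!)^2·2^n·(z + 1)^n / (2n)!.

R = 2

Apply the ratio test: |a_{n+1}| / |a_n| = (n+1)²/[(2n+1)·(2n+2)] · 2, which tends to 1/2 as n → ∞.
The series converges when 1/2 · |z + 1| < 1, giving R = 2.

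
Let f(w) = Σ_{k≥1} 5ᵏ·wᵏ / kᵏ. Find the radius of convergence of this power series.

By the Cauchy root test, |a_k|^(1/k) = 5/k → 0.
Since the k-th root of |a_k| tends to 0, the series converges for all real w; R = ∞.

R = ∞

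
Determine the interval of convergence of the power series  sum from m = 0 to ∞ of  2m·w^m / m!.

(−∞, ∞)

Ratio test: |a_{m+1}/a_m| = 2(m+1)/2m · 1/(m+1) → 0 as m → ∞.
The limit is 0, so the series converges for all w; R = ∞.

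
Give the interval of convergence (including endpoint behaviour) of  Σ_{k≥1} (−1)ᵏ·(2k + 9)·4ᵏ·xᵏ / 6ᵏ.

Apply the ratio test: |a_{k+1}| / |a_k| = [(2(k+1) + 9)/(2k + 9)] · 4/6, which tends to 2/3 as k → ∞.
Thus R = 1/(2/3) = 3/2.
At x = 3/2: the terms have absolute value of order k, which does not tend to 0, so the series diverges by the divergence test.
Check x = -3/2: the terms have absolute value of order k, which does not tend to 0, so the series diverges by the divergence test.

(-3/2, 3/2)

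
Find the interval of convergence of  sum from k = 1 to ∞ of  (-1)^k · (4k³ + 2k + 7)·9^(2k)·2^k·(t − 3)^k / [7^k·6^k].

By the ratio test, |a_{k+1}/a_k| = [(4(k+1)³ + 2(k+1) + 7)/(4k³ + 2k + 7)] · 81·2/(7·6) → 27/7.
Thus R = 1/(27/7) = 7/27.
Endpoint t = 88/27: the terms do not tend to 0, so the series diverges.
When t = 74/27, the terms have absolute value of order k³, which does not tend to 0, so the series diverges by the divergence test.

(74/27, 88/27)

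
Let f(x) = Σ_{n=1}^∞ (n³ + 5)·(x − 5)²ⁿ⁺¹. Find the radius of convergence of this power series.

The ratio of consecutive coefficients is ((n+1)³ + 5)/(n³ + 5) → 1.
Successive powers of (x − 5) differ by 2, so the series converges when |x − 5|² · 1 < 1, i.e. |x − 5| < √(1) = 1. So R = 1.

R = 1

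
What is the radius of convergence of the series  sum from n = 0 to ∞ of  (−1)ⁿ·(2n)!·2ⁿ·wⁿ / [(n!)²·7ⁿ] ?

R = 7/8

Apply the ratio test: |a_{n+1}| / |a_n| = (2n+1)·(2n+2)/(n+1)² · 2/7, which tends to 8/7 as n → ∞.
Thus R = 1/(8/7) = 7/8.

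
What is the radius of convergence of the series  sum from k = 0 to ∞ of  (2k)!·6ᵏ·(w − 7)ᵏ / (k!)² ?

Ratio test: |a_{k+1}/a_k| = (2k+1)·(2k+2)/(k+1)² · 6 → 24 as k → ∞.
The series converges when 24 · |w − 7| < 1, giving R = 1/24.

R = 1/24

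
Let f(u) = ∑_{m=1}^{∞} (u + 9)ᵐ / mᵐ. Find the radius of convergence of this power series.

R = ∞

Applying the root test, |a_m|^(1/m) = 1/m → 0.
Since the m-th root of |a_m| tends to 0, the series converges for all real u; R = ∞.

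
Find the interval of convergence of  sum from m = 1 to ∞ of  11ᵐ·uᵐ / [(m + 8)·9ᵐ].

[-9/11, 9/11)

Apply the ratio test: |a_{m+1}| / |a_m| = [(m + 8)/((m+1) + 8)] · 11/9, which tends to 11/9 as m → ∞.
The series converges when 11/9 · |u| < 1, giving R = 9/11.
When u = 9/11, comparison with the harmonic series Σ 1/m shows the series diverges.
At u = -9/11: an alternating series whose terms decrease to 0 in absolute value, so it converges by the Leibniz criterion.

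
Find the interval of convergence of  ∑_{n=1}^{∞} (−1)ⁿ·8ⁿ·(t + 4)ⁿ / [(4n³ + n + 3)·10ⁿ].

By the ratio test, |a_{n+1}/a_n| = [(4n³ + n + 3)/(4(n+1)³ + (n+1) + 3)] · 8/10 → 4/5.
Convergence for |t + 4| · 4/5 < 1, i.e. |t + 4| < 5/4. So R = 5/4.
Endpoint t = -11/4: absolute convergence follows by limit comparison with Σ 1/n³.
When t = -21/4, the terms are on the order of 1/n³, so the series converges absolutely by comparison with the p-series (p = 3 > 1).

[-21/4, -11/4]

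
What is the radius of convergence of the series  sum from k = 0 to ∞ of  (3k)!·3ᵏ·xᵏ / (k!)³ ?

Apply the ratio test: |a_{k+1}| / |a_k| = (3k+1)·(3k+2)·(3k+3)/(k+1)³ · 3, which tends to 81 as k → ∞.
Convergence for |x| · 81 < 1, i.e. |x| < 1/81. So R = 1/81.

R = 1/81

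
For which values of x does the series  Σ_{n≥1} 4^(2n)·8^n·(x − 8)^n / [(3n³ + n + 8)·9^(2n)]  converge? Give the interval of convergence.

[943/128, 1105/128]

The ratio of consecutive coefficients is [(3n³ + n + 8)/(3(n+1)³ + (n+1) + 8)] · 16·8/81 → 128/81.
Convergence for |x − 8| · 128/81 < 1, i.e. |x − 8| < 81/128. So R = 81/128.
At x = 1105/128: the terms are on the order of 1/n³, so the series converges absolutely by comparison with the p-series (p = 3 > 1).
Endpoint x = 943/128: absolute convergence follows by limit comparison with Σ 1/n³.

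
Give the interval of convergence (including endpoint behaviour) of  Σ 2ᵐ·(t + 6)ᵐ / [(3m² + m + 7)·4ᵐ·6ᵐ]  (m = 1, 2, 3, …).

[-18, 6]

Ratio test: |a_{m+1}/a_m| = [(3m² + m + 7)/(3(m+1)² + (m+1) + 7)] · 2/(4·6) → 1/12 as m → ∞.
Convergence for |t + 6| · 1/12 < 1, i.e. |t + 6| < 12. So R = 12.
Endpoint t = 6: the terms are on the order of 1/m², so the series converges absolutely by comparison with the p-series (p = 2 > 1).
When t = -18, absolute convergence follows by limit comparison with Σ 1/m².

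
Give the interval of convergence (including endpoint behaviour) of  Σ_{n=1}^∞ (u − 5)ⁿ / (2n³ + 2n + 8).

Ratio test: |a_{n+1}/a_n| = (2n³ + 2n + 8)/(2(n+1)³ + 2(n+1) + 8) → 1 as n → ∞.
Convergence for |u − 5| < 1, so R = 1.
Endpoint u = 6: the terms are on the order of 1/n³, so the series converges absolutely by comparison with the p-series (p = 3 > 1).
When u = 4, the terms are on the order of 1/n³, so the series converges absolutely by comparison with the p-series (p = 3 > 1).

[4, 6]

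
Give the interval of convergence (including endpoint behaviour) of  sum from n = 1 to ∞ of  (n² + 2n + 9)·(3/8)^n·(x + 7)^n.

The ratio of consecutive coefficients is [((n+1)² + 2(n+1) + 9)/(n² + 2n + 9)] · 3/8 → 3/8.
Thus R = 1/(3/8) = 8/3.
At x = -13/3: the n-th term does not approach 0; divergence by the term test.
When x = -29/3, the terms do not tend to 0, so the series diverges.

(-29/3, -13/3)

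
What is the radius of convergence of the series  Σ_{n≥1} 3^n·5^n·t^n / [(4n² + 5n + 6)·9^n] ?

R = 3/5

The ratio of consecutive coefficients is [(4n² + 5n + 6)/(4(n+1)² + 5(n+1) + 6)] · 3·5/9 → 5/3.
Convergence for |t| · 5/3 < 1, i.e. |t| < 3/5. So R = 3/5.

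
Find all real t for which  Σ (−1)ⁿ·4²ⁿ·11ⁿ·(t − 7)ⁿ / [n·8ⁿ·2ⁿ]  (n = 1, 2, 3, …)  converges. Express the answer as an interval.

Apply the ratio test: |a_{n+1}| / |a_n| = [n/(n+1)] · 16·11/(8·2), which tends to 11 as n → ∞.
The series converges when 11 · |t − 7| < 1, giving R = 1/11.
Endpoint t = 78/11: an alternating series whose terms decrease to 0 in absolute value, so it converges by the Leibniz criterion.
Endpoint t = 76/11: comparison with the harmonic series Σ 1/n shows the series diverges.

(76/11, 78/11]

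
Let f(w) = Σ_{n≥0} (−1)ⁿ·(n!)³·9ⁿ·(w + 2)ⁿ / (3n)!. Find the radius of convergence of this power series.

By the ratio test, |a_{n+1}/a_n| = (n+1)³/[(3n+1)·(3n+2)·(3n+3)] · 9 → 1/3.
Hence the series converges for |w + 2| < 1/(1/3) = 3, so the radius of convergence is 3.

R = 3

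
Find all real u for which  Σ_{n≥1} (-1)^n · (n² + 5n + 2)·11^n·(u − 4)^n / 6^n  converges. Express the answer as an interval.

(38/11, 50/11)

Ratio test: |a_{n+1}/a_n| = [((n+1)² + 5(n+1) + 2)/(n² + 5n + 2)] · 11/6 → 11/6 as n → ∞.
Thus R = 1/(11/6) = 6/11.
Check u = 50/11: the terms do not tend to 0, so the series diverges.
At u = 38/11: the terms do not tend to 0, so the series diverges.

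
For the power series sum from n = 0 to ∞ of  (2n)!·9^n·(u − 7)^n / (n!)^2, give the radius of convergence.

By the ratio test, |a_{n+1}/a_n| = (2n+1)·(2n+2)/(n+1)² · 9 → 36.
Thus R = 1/(36) = 1/36.

R = 1/36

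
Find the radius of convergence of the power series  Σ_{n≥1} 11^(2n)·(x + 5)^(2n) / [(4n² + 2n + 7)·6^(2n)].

R = 6/11

The ratio of consecutive coefficients is [(4n² + 2n + 7)/(4(n+1)² + 2(n+1) + 7)] · 121/36 → 121/36.
Since the exponent of (x + 5) increases by 2 each term, convergence requires |x + 5|² < 36/121, hence R = 6/11.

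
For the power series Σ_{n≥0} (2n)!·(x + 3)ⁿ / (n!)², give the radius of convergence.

Apply the ratio test: |a_{n+1}| / |a_n| = (2n+1)·(2n+2)/(n+1)², which tends to 4 as n → ∞.
The series converges when 4 · |x + 3| < 1, giving R = 1/4.

R = 1/4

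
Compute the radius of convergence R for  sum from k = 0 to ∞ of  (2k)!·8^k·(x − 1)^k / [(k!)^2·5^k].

Apply the ratio test: |a_{k+1}| / |a_k| = (2k+1)·(2k+2)/(k+1)² · 8/5, which tends to 32/5 as k → ∞.
Convergence for |x − 1| · 32/5 < 1, i.e. |x − 1| < 5/32. So R = 5/32.

R = 5/32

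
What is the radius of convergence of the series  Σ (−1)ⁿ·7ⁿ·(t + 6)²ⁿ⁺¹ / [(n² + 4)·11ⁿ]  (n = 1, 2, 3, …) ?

R = √77/7

Apply the ratio test: |a_{n+1}| / |a_n| = [(n² + 4)/((n+1)² + 4)] · 7/11, which tends to 7/11 as n → ∞.
Since the exponent of (t + 6) increases by 2 each term, convergence requires |t + 6|² < 11/7, hence R = √77/7.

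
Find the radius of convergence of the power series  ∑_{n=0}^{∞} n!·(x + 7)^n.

R = 0

By the ratio test, |a_{n+1}/a_n| = (n+1) → ∞.
The ratio grows without bound, so the series diverges whenever (x + 7) ≠ 0; it converges only at x = -7. R = 0.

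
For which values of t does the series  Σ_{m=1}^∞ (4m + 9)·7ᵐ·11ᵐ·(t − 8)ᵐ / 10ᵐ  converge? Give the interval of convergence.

(606/77, 626/77)

Ratio test: |a_{m+1}/a_m| = [(4(m+1) + 9)/(4m + 9)] · 7·11/10 → 77/10 as m → ∞.
Convergence for |t − 8| · 77/10 < 1, i.e. |t − 8| < 10/77. So R = 10/77.
At t = 626/77: the m-th term does not approach 0; divergence by the term test.
Check t = 606/77: the terms have absolute value of order m, which does not tend to 0, so the series diverges by the divergence test.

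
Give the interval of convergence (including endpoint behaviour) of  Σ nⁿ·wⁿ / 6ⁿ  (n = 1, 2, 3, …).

{0}

Applying the root test, |a_n|^(1/n) = n/6 → ∞.
The root grows without bound, so R = 0 (convergence only at w = 0).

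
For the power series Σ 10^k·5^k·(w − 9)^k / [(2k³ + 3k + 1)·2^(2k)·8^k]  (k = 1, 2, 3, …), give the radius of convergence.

The ratio of consecutive coefficients is [(2k³ + 3k + 1)/(2(k+1)³ + 3(k+1) + 1)] · 10·5/(4·8) → 25/16.
The series converges when 25/16 · |w − 9| < 1, giving R = 16/25.

R = 16/25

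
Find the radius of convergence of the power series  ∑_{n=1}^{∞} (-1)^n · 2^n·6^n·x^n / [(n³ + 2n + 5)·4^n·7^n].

Ratio test: |a_{n+1}/a_n| = [(n³ + 2n + 5)/((n+1)³ + 2(n+1) + 5)] · 2·6/(4·7) → 3/7 as n → ∞.
Thus R = 1/(3/7) = 7/3.

R = 7/3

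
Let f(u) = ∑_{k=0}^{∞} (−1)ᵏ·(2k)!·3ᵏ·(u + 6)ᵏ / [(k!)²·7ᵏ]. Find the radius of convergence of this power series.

R = 7/12

Ratio test: |a_{k+1}/a_k| = (2k+1)·(2k+2)/(k+1)² · 3/7 → 12/7 as k → ∞.
Convergence for |u + 6| · 12/7 < 1, i.e. |u + 6| < 7/12. So R = 7/12.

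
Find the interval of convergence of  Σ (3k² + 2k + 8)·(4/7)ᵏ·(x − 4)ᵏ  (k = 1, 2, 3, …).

The ratio of consecutive coefficients is [(3(k+1)² + 2(k+1) + 8)/(3k² + 2k + 8)] · 4/7 → 4/7.
Convergence for |x − 4| · 4/7 < 1, i.e. |x − 4| < 7/4. So R = 7/4.
At x = 23/4: the terms have absolute value of order k², which does not tend to 0, so the series diverges by the divergence test.
Endpoint x = 9/4: the k-th term does not approach 0; divergence by the term test.

(9/4, 23/4)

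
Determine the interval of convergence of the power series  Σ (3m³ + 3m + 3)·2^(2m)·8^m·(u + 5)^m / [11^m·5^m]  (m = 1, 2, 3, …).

(-215/32, -105/32)

The ratio of consecutive coefficients is [(3(m+1)³ + 3(m+1) + 3)/(3m³ + 3m + 3)] · 4·8/(11·5) → 32/55.
Convergence for |u + 5| · 32/55 < 1, i.e. |u + 5| < 55/32. So R = 55/32.
Endpoint u = -105/32: the terms have absolute value of order m³, which does not tend to 0, so the series diverges by the divergence test.
Check u = -215/32: the m-th term does not approach 0; divergence by the term test.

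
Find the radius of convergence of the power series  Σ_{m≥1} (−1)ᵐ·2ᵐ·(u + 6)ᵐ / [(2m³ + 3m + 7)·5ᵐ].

Ratio test: |a_{m+1}/a_m| = [(2m³ + 3m + 7)/(2(m+1)³ + 3(m+1) + 7)] · 2/5 → 2/5 as m → ∞.
Hence the series converges for |u + 6| < 1/(2/5) = 5/2, so the radius of convergence is 5/2.

R = 5/2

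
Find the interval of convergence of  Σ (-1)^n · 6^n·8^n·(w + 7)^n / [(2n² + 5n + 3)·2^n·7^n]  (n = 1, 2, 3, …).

Apply the ratio test: |a_{n+1}| / |a_n| = [(2n² + 5n + 3)/(2(n+1)² + 5(n+1) + 3)] · 6·8/(2·7), which tends to 24/7 as n → ∞.
Thus R = 1/(24/7) = 7/24.
When w = -161/24, the terms are on the order of 1/n², so the series converges absolutely by comparison with the p-series (p = 2 > 1).
Check w = -175/24: absolute convergence follows by limit comparison with Σ 1/n².

[-175/24, -161/24]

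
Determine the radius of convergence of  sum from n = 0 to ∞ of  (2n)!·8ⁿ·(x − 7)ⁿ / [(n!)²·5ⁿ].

Apply the ratio test: |a_{n+1}| / |a_n| = (2n+1)·(2n+2)/(n+1)² · 8/5, which tends to 32/5 as n → ∞.
Convergence for |x − 7| · 32/5 < 1, i.e. |x − 7| < 5/32. So R = 5/32.

R = 5/32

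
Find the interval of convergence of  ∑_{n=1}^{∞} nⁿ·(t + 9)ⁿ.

By the Cauchy root test, |a_n|^(1/n) = n → ∞.
The root grows without bound, so R = 0 (convergence only at t = -9).

{-9}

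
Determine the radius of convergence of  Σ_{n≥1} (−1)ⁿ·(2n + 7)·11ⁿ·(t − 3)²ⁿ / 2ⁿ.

Ratio test: |a_{n+1}/a_n| = [(2(n+1) + 7)/(2n + 7)] · 11/2 → 11/2 as n → ∞.
Successive powers of (t − 3) differ by 2, so the series converges when |t − 3|² · 11/2 < 1, i.e. |t − 3| < √(2/11). So R = √22/11.

R = √22/11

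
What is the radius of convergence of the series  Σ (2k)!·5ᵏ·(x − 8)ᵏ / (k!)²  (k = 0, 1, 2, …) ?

Ratio test: |a_{k+1}/a_k| = (2k+1)·(2k+2)/(k+1)² · 5 → 20 as k → ∞.
Hence the series converges for |x − 8| < 1/(20) = 1/20, so the radius of convergence is 1/20.

R = 1/20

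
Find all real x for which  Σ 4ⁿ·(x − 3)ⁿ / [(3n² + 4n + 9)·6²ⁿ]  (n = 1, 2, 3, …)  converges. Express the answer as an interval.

[-6, 12]

Apply the ratio test: |a_{n+1}| / |a_n| = [(3n² + 4n + 9)/(3(n+1)² + 4(n+1) + 9)] · 4/36, which tends to 1/9 as n → ∞.
Thus R = 1/(1/9) = 9.
When x = 12, the series is dominated by a constant times Σ 1/n², which converges (p = 2 > 1).
At x = -6: absolute convergence follows by limit comparison with Σ 1/n².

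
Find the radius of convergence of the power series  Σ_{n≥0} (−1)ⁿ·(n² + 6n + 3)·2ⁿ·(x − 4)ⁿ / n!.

The ratio of consecutive coefficients is ((n+1)² + 6(n+1) + 3)/(n² + 6n + 3) · 2 · 1/(n+1) → 0.
The ratio tends to 0 regardless of x, hence R = ∞.

R = ∞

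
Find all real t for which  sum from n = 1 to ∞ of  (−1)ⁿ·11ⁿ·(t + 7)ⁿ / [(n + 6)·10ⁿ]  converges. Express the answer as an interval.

The ratio of consecutive coefficients is [(n + 6)/((n+1) + 6)] · 11/10 → 11/10.
The series converges when 11/10 · |t + 7| < 1, giving R = 10/11.
When t = -67/11, an alternating series whose terms decrease to 0 in absolute value, so it converges by the Leibniz criterion.
At t = -87/11: comparison with the harmonic series Σ 1/n shows the series diverges.

(-87/11, -67/11]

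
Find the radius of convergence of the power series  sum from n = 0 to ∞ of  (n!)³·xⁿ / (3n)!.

R = 27

Apply the ratio test: |a_{n+1}| / |a_n| = (n+1)³/[(3n+1)·(3n+2)·(3n+3)], which tends to 1/27 as n → ∞.
Convergence for |x| · 1/27 < 1, i.e. |x| < 27. So R = 27.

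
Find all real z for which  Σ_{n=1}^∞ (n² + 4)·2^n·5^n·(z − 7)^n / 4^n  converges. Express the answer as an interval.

By the ratio test, |a_{n+1}/a_n| = [((n+1)² + 4)/(n² + 4)] · 2·5/4 → 5/2.
Hence the series converges for |z − 7| < 1/(5/2) = 2/5, so the radius of convergence is 2/5.
When z = 37/5, the terms do not tend to 0, so the series diverges.
At z = 33/5: the terms have absolute value of order n², which does not tend to 0, so the series diverges by the divergence test.

(33/5, 37/5)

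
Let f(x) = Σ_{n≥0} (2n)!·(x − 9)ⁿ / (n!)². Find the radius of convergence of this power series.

The ratio of consecutive coefficients is (2n+1)·(2n+2)/(n+1)² → 4.
Hence the series converges for |x − 9| < 1/(4) = 1/4, so the radius of convergence is 1/4.

R = 1/4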